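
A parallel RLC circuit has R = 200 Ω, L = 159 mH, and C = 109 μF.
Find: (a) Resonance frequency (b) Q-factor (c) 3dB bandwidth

Step 1 — Resonance: ω₀ = 1/√(LC) = 1/√(0.159·0.000109) = 240.2 rad/s.
Step 2 — f₀ = ω₀/(2π) = 38.23 Hz.
Step 3 — Parallel Q: Q = R/(ω₀L) = 200/(240.2·0.159) = 5.237.
Step 4 — Bandwidth: Δω = ω₀/Q = 45.87 rad/s; BW = Δω/(2π) = 7.301 Hz.

(a) f₀ = 38.23 Hz  (b) Q = 5.237  (c) BW = 7.301 Hz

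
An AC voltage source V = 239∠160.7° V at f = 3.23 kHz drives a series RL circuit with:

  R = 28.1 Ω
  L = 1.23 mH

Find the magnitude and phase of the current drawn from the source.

Step 1 — Angular frequency: ω = 2π·f = 2π·3230 = 2.029e+04 rad/s.
Step 2 — Component impedances:
  R: Z = R = 28.1 Ω
  L: Z = jωL = j·2.029e+04·0.00123 = 0 + j24.96 Ω
Step 3 — Series combination: Z_total = R + L = 28.1 + j24.96 Ω = 37.59∠41.6° Ω.
Step 4 — Source phasor: V = 239∠160.7° V = -225.6 + j78.99 V.
Step 5 — Ohm's law: I = V / Z_total = (-225.6 + j78.99) / (28.1 + j24.96) = -3.091 + j5.557 A.
Step 6 — Convert to polar: |I| = 6.359 A, ∠I = 119.1°.

I = 6.359∠119.1° A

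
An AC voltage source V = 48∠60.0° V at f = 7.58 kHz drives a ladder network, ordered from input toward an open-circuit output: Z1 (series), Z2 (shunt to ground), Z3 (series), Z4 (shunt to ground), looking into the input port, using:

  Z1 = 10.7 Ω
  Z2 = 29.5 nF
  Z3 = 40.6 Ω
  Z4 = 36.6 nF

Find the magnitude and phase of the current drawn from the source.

Step 1 — Angular frequency: ω = 2π·f = 2π·7580 = 4.763e+04 rad/s.
Step 2 — Component impedances:
  Z1: Z = R = 10.7 Ω
  Z2: Z = 1/(jωC) = -j/(ω·C) = 0 - j711.8 Ω
  Z3: Z = R = 40.6 Ω
  Z4: Z = 1/(jωC) = -j/(ω·C) = 0 - j573.7 Ω
Step 3 — Ladder network (open output): work backward from the far end, alternating series and parallel combinations. Z_in = 23.14 - j318 Ω = 318.9∠-85.8° Ω.
Step 4 — Source phasor: V = 48∠60.0° V = 24 + j41.57 V.
Step 5 — Ohm's law: I = V / Z_total = (24 + j41.57) / (23.14 - j318) = -0.1246 + j0.08452 A.
Step 6 — Convert to polar: |I| = 0.1505 A, ∠I = 145.8°.

I = 0.1505∠145.8° A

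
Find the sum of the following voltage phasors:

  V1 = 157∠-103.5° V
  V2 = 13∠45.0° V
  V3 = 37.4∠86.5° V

Step 1 — Convert each phasor to rectangular form:
  V1 = 157·(cos(-103.5°) + j·sin(-103.5°)) = -36.65 - j152.7 V
  V2 = 13·(cos(45.0°) + j·sin(45.0°)) = 9.192 + j9.192 V
  V3 = 37.4·(cos(86.5°) + j·sin(86.5°)) = 2.283 + j37.33 V
Step 2 — Sum components: V_total = -25.18 - j106.1 V.
Step 3 — Convert to polar: |V_total| = 109.1 V, ∠V_total = -103.3°.

V_total = 109.1∠-103.3° V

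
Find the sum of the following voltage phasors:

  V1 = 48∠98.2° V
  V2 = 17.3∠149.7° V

Step 1 — Convert each phasor to rectangular form:
  V1 = 48·(cos(98.2°) + j·sin(98.2°)) = -6.846 + j47.51 V
  V2 = 17.3·(cos(149.7°) + j·sin(149.7°)) = -14.94 + j8.728 V
Step 2 — Sum components: V_total = -21.78 + j56.24 V.
Step 3 — Convert to polar: |V_total| = 60.31 V, ∠V_total = 111.2°.

V_total = 60.31∠111.2° V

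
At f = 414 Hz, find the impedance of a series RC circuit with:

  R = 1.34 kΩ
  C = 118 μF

Step 1 — Angular frequency: ω = 2π·f = 2π·414 = 2601 rad/s.
Step 2 — Component impedances:
  R: Z = R = 1340 Ω
  C: Z = 1/(jωC) = -j/(ω·C) = 0 - j3.258 Ω
Step 3 — Series combination: Z_total = R + C = 1340 - j3.258 Ω = 1340∠-0.1° Ω.

Z = 1340 - j3.258 Ω = 1340∠-0.1° Ω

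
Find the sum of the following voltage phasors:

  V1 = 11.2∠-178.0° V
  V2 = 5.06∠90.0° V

Step 1 — Convert each phasor to rectangular form:
  V1 = 11.2·(cos(-178.0°) + j·sin(-178.0°)) = -11.19 - j0.3909 V
  V2 = 5.06·(cos(90.0°) + j·sin(90.0°)) = 0 + j5.06 V
Step 2 — Sum components: V_total = -11.19 + j4.669 V.
Step 3 — Convert to polar: |V_total| = 12.13 V, ∠V_total = 157.4°.

V_total = 12.13∠157.4° V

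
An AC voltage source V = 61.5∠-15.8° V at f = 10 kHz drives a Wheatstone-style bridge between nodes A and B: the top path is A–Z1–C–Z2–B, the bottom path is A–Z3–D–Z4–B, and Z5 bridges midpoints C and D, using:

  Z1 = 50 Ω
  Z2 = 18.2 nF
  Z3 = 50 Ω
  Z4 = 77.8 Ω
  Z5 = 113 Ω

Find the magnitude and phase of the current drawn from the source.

Step 1 — Angular frequency: ω = 2π·f = 2π·1e+04 = 6.283e+04 rad/s.
Step 2 — Component impedances:
  Z1: Z = R = 50 Ω
  Z2: Z = 1/(jωC) = -j/(ω·C) = 0 - j874.5 Ω
  Z3: Z = R = 50 Ω
  Z4: Z = R = 77.8 Ω
  Z5: Z = R = 113 Ω
Step 3 — Bridge requires nodal analysis (the Z5 bridge couples midpoints C and D, so the two paths cannot be reduced to a simple series/parallel combination). Setting node B to ground and injecting 1 A at node A, the 3-node admittance system at A, C, D solves to V_A = Z_AB = 114.2 - j12.17 Ω = 114.9∠-6.1° Ω.
Step 4 — Source phasor: V = 61.5∠-15.8° V = 59.18 - j16.75 V.
Step 5 — Ohm's law: I = V / Z_total = (59.18 - j16.75) / (114.2 - j12.17) = 0.5276 - j0.09035 A.
Step 6 — Convert to polar: |I| = 0.5353 A, ∠I = -9.7°.

I = 0.5353∠-9.7° A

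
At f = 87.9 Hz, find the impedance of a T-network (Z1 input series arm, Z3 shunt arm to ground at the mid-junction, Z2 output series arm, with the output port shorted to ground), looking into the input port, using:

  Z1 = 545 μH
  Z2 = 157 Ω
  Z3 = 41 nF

Step 1 — Angular frequency: ω = 2π·f = 2π·87.9 = 552.3 rad/s.
Step 2 — Component impedances:
  Z1: Z = jωL = j·552.3·0.000545 = 0 + j0.301 Ω
  Z2: Z = R = 157 Ω
  Z3: Z = 1/(jωC) = -j/(ω·C) = 0 - j4.416e+04 Ω
Step 3 — With the output port shorted to ground, the output series arm Z2 runs from the junction to ground; the shunt arm Z3 also runs from the junction to ground. They appear in parallel: Z3 || Z2 = 157 - j0.5581 Ω.
Step 4 — Series with input arm Z1: Z_in = Z1 + (Z3 || Z2) = 157 - j0.2571 Ω = 157∠-0.1° Ω.

Z = 157 - j0.2571 Ω = 157∠-0.1° Ω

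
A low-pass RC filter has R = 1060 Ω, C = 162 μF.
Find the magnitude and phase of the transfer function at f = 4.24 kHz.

Step 1 — Angular frequency: ω = 2π·4240 = 2.664e+04 rad/s.
Step 2 — Transfer function: H(jω) = 1/(1 + jωRC).
Step 3 — Denominator: 1 + jωRC = 1 + j·2.664e+04·1060·0.000162 = 1 + j4575.
Step 4 — H = 4.778e-08 - j0.0002186.
Step 5 — Magnitude: |H| = 0.0002186 (-73.2 dB); phase: φ = -90.0°.

|H| = 0.0002186 (-73.2 dB), φ = -90.0°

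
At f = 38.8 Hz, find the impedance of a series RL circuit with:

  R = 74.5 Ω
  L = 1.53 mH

Step 1 — Angular frequency: ω = 2π·f = 2π·38.8 = 243.8 rad/s.
Step 2 — Component impedances:
  R: Z = R = 74.5 Ω
  L: Z = jωL = j·243.8·0.00153 = 0 + j0.373 Ω
Step 3 — Series combination: Z_total = R + L = 74.5 + j0.373 Ω = 74.5∠0.3° Ω.

Z = 74.5 + j0.373 Ω = 74.5∠0.3° Ω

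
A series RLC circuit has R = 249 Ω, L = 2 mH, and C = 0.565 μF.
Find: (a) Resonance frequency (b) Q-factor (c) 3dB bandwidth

Step 1 — Resonance: ω₀ = 1/√(LC) = 1/√(0.002·5.65e-07) = 2.975e+04 rad/s.
Step 2 — f₀ = ω₀/(2π) = 4735 Hz.
Step 3 — Series Q: Q = ω₀L/R = 2.975e+04·0.002/249 = 0.2389.
Step 4 — Bandwidth: Δω = ω₀/Q = 1.245e+05 rad/s; BW = Δω/(2π) = 1.981e+04 Hz.

(a) f₀ = 4735 Hz  (b) Q = 0.2389  (c) BW = 1.981e+04 Hz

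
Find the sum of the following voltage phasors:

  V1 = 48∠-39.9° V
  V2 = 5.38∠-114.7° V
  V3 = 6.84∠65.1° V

Step 1 — Convert each phasor to rectangular form:
  V1 = 48·(cos(-39.9°) + j·sin(-39.9°)) = 36.82 - j30.79 V
  V2 = 5.38·(cos(-114.7°) + j·sin(-114.7°)) = -2.248 - j4.888 V
  V3 = 6.84·(cos(65.1°) + j·sin(65.1°)) = 2.88 + j6.204 V
Step 2 — Sum components: V_total = 37.46 - j29.47 V.
Step 3 — Convert to polar: |V_total| = 47.66 V, ∠V_total = -38.2°.

V_total = 47.66∠-38.2° V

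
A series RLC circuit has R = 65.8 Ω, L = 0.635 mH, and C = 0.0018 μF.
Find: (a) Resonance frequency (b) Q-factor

Step 1 — Resonance condition Im(Z)=0 gives ω₀ = 1/√(LC).
Step 2 — ω₀ = 1/√(0.000635·1.8e-09) = 9.354e+05 rad/s.
Step 3 — f₀ = ω₀/(2π) = 1.489e+05 Hz.
Step 4 — Series Q: Q = ω₀L/R = 9.354e+05·0.000635/65.8 = 9.027.

(a) f₀ = 1.489e+05 Hz  (b) Q = 9.027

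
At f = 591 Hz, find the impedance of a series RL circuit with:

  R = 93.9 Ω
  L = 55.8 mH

Step 1 — Angular frequency: ω = 2π·f = 2π·591 = 3713 rad/s.
Step 2 — Component impedances:
  R: Z = R = 93.9 Ω
  L: Z = jωL = j·3713·0.0558 = 0 + j207.2 Ω
Step 3 — Series combination: Z_total = R + L = 93.9 + j207.2 Ω = 227.5∠65.6° Ω.

Z = 93.9 + j207.2 Ω = 227.5∠65.6° Ω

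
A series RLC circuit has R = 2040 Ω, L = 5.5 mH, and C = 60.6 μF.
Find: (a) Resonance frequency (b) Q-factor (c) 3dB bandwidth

Step 1 — Resonance condition Im(Z)=0 gives ω₀ = 1/√(LC).
Step 2 — ω₀ = 1/√(0.0055·6.06e-05) = 1732 rad/s.
Step 3 — f₀ = ω₀/(2π) = 275.7 Hz.
Step 4 — Series Q: Q = ω₀L/R = 1732·0.0055/2040 = 0.00467.
Step 5 — 3dB bandwidth: Δω = ω₀/Q = 3.709e+05 rad/s; BW = Δω/(2π) = 5.903e+04 Hz.

(a) f₀ = 275.7 Hz  (b) Q = 0.00467  (c) BW = 5.903e+04 Hz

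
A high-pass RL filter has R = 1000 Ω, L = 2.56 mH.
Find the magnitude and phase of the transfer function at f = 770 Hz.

Step 1 — Angular frequency: ω = 2π·770 = 4838 rad/s.
Step 2 — Transfer function: H(jω) = jωL/(R + jωL).
Step 3 — Numerator jωL = j·12.39; denominator R + jωL = 1000 + j12.39.
Step 4 — H = 0.0001534 + j0.01238.
Step 5 — Magnitude: |H| = 0.01238 (-38.1 dB); phase: φ = 89.3°.

|H| = 0.01238 (-38.1 dB), φ = 89.3°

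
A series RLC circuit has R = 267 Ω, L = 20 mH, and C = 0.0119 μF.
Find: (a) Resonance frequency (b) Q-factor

Step 1 — Resonance condition Im(Z)=0 gives ω₀ = 1/√(LC).
Step 2 — ω₀ = 1/√(0.02·1.19e-08) = 6.482e+04 rad/s.
Step 3 — f₀ = ω₀/(2π) = 1.032e+04 Hz.
Step 4 — Series Q: Q = ω₀L/R = 6.482e+04·0.02/267 = 4.855.

(a) f₀ = 1.032e+04 Hz  (b) Q = 4.855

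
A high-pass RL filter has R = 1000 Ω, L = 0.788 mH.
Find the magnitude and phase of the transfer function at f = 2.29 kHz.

Step 1 — Angular frequency: ω = 2π·2290 = 1.439e+04 rad/s.
Step 2 — Transfer function: H(jω) = jωL/(R + jωL).
Step 3 — Numerator jωL = j·11.34; denominator R + jωL = 1000 + j11.34.
Step 4 — H = 0.0001285 + j0.01134.
Step 5 — Magnitude: |H| = 0.01134 (-38.9 dB); phase: φ = 89.4°.

|H| = 0.01134 (-38.9 dB), φ = 89.4°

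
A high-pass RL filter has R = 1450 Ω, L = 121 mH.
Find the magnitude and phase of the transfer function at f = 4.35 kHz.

Step 1 — Angular frequency: ω = 2π·4350 = 2.733e+04 rad/s.
Step 2 — Transfer function: H(jω) = jωL/(R + jωL).
Step 3 — Numerator jωL = j·3307; denominator R + jωL = 1450 + j3307.
Step 4 — H = 0.8388 + j0.3677.
Step 5 — Magnitude: |H| = 0.9158 (-0.8 dB); phase: φ = 23.7°.

|H| = 0.9158 (-0.8 dB), φ = 23.7°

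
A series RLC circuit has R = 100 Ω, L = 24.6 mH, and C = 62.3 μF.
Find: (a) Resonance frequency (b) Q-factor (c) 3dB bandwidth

Step 1 — Resonance: ω₀ = 1/√(LC) = 1/√(0.0246·6.23e-05) = 807.8 rad/s.
Step 2 — f₀ = ω₀/(2π) = 128.6 Hz.
Step 3 — Series Q: Q = ω₀L/R = 807.8·0.0246/100 = 0.1987.
Step 4 — Bandwidth: Δω = ω₀/Q = 4065 rad/s; BW = Δω/(2π) = 647 Hz.

(a) f₀ = 128.6 Hz  (b) Q = 0.1987  (c) BW = 647 Hz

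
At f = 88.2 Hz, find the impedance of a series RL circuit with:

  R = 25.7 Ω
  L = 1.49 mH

Step 1 — Angular frequency: ω = 2π·f = 2π·88.2 = 554.2 rad/s.
Step 2 — Component impedances:
  R: Z = R = 25.7 Ω
  L: Z = jωL = j·554.2·0.00149 = 0 + j0.8257 Ω
Step 3 — Series combination: Z_total = R + L = 25.7 + j0.8257 Ω = 25.71∠1.8° Ω.

Z = 25.7 + j0.8257 Ω = 25.71∠1.8° Ω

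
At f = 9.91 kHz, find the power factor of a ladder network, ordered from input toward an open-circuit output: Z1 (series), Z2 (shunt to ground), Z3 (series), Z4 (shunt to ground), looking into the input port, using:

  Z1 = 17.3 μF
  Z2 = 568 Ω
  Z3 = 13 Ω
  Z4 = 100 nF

Step 1 — Angular frequency: ω = 2π·f = 2π·9910 = 6.227e+04 rad/s.
Step 2 — Component impedances:
  Z1: Z = 1/(jωC) = -j/(ω·C) = 0 - j0.9283 Ω
  Z2: Z = R = 568 Ω
  Z3: Z = R = 13 Ω
  Z4: Z = 1/(jωC) = -j/(ω·C) = 0 - j160.6 Ω
Step 3 — Ladder network (open output): work backward from the far end, alternating series and parallel combinations. Z_in = 52.13 - j143.5 Ω = 152.7∠-70.0° Ω.
Step 4 — Power factor: PF = cos(φ) = Re(Z)/|Z| = 52.13/152.7 = 0.3414.
Step 5 — Type: Im(Z) = -143.5 ⇒ leading (phase φ = -70.0°).

PF = 0.3414 (leading, φ = -70.0°)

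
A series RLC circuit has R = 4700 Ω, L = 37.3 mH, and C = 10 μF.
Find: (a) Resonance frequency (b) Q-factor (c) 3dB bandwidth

Step 1 — Resonance: ω₀ = 1/√(LC) = 1/√(0.0373·1e-05) = 1637 rad/s.
Step 2 — f₀ = ω₀/(2π) = 260.6 Hz.
Step 3 — Series Q: Q = ω₀L/R = 1637·0.0373/4700 = 0.01299.
Step 4 — Bandwidth: Δω = ω₀/Q = 1.26e+05 rad/s; BW = Δω/(2π) = 2.005e+04 Hz.

(a) f₀ = 260.6 Hz  (b) Q = 0.01299  (c) BW = 2.005e+04 Hz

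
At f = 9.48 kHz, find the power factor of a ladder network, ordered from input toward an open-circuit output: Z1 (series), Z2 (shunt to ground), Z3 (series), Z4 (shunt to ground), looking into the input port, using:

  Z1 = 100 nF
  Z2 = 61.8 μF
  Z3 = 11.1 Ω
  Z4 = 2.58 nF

Step 1 — Angular frequency: ω = 2π·f = 2π·9480 = 5.956e+04 rad/s.
Step 2 — Component impedances:
  Z1: Z = 1/(jωC) = -j/(ω·C) = 0 - j167.9 Ω
  Z2: Z = 1/(jωC) = -j/(ω·C) = 0 - j0.2717 Ω
  Z3: Z = R = 11.1 Ω
  Z4: Z = 1/(jωC) = -j/(ω·C) = 0 - j6507 Ω
Step 3 — Ladder network (open output): work backward from the far end, alternating series and parallel combinations. Z_in = 0 - j168.2 Ω = 168.2∠-90.0° Ω.
Step 4 — Power factor: PF = cos(φ) = Re(Z)/|Z| = 1.934e-08/168.2 = 1.15e-10.
Step 5 — Type: Im(Z) = -168.2 ⇒ leading (phase φ = -90.0°).

PF = 1.15e-10 (leading, φ = -90.0°)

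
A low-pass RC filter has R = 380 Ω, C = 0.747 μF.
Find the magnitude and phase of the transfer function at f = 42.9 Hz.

Step 1 — Angular frequency: ω = 2π·42.9 = 269.5 rad/s.
Step 2 — Transfer function: H(jω) = 1/(1 + jωRC).
Step 3 — Denominator: 1 + jωRC = 1 + j·269.5·380·7.47e-07 = 1 + j0.07651.
Step 4 — H = 0.9942 - j0.07607.
Step 5 — Magnitude: |H| = 0.9971 (-0.0 dB); phase: φ = -4.4°.

|H| = 0.9971 (-0.0 dB), φ = -4.4°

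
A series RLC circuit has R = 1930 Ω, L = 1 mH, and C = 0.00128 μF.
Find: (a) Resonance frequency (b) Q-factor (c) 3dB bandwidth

Step 1 — Resonance condition Im(Z)=0 gives ω₀ = 1/√(LC).
Step 2 — ω₀ = 1/√(0.001·1.28e-09) = 8.839e+05 rad/s.
Step 3 — f₀ = ω₀/(2π) = 1.407e+05 Hz.
Step 4 — Series Q: Q = ω₀L/R = 8.839e+05·0.001/1930 = 0.458.
Step 5 — 3dB bandwidth: Δω = ω₀/Q = 1.93e+06 rad/s; BW = Δω/(2π) = 3.072e+05 Hz.

(a) f₀ = 1.407e+05 Hz  (b) Q = 0.458  (c) BW = 3.072e+05 Hz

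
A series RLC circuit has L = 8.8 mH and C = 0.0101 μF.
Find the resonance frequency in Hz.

Step 1 — Resonance condition Im(Z)=0 gives ω₀ = 1/√(LC).
Step 2 — ω₀ = 1/√(0.0088·1.01e-08) = 1.061e+05 rad/s.
Step 3 — f₀ = ω₀/(2π) = 1.688e+04 Hz.

f₀ = 1.688e+04 Hz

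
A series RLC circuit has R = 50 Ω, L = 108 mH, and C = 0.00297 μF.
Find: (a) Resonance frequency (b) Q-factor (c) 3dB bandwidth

Step 1 — Resonance condition Im(Z)=0 gives ω₀ = 1/√(LC).
Step 2 — ω₀ = 1/√(0.108·2.97e-09) = 5.584e+04 rad/s.
Step 3 — f₀ = ω₀/(2π) = 8886 Hz.
Step 4 — Series Q: Q = ω₀L/R = 5.584e+04·0.108/50 = 120.6.
Step 5 — 3dB bandwidth: Δω = ω₀/Q = 463 rad/s; BW = Δω/(2π) = 73.68 Hz.

(a) f₀ = 8886 Hz  (b) Q = 120.6  (c) BW = 73.68 Hz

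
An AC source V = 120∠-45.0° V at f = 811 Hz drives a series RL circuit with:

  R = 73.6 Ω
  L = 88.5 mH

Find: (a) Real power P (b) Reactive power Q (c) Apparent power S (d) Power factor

Step 1 — Angular frequency: ω = 2π·f = 2π·811 = 5096 rad/s.
Step 2 — Component impedances:
  R: Z = R = 73.6 Ω
  L: Z = jωL = j·5096·0.0885 = 0 + j451 Ω
Step 3 — Series combination: Z_total = R + L = 73.6 + j451 Ω = 456.9∠80.7° Ω.
Step 4 — Source phasor: V = 120∠-45.0° V = 84.85 - j84.85 V.
Step 5 — Current: I = V / Z = -0.1534 - j0.2132 A = 0.2626∠-125.7° A.
Step 6 — Complex power: S = V·I* = 5.076 + j31.1 VA.
Step 7 — Real power: P = Re(S) = 5.076 W.
Step 8 — Reactive power: Q = Im(S) = 31.1 VAR.
Step 9 — Apparent power: |S| = 31.51 VA.
Step 10 — Power factor: PF = P/|S| = 0.1611 (lagging).

(a) P = 5.076 W  (b) Q = 31.1 VAR  (c) S = 31.51 VA  (d) PF = 0.1611 (lagging)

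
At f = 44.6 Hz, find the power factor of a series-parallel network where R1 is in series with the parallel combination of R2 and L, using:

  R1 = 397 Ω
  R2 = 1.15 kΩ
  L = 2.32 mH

Step 1 — Angular frequency: ω = 2π·f = 2π·44.6 = 280.2 rad/s.
Step 2 — Component impedances:
  R1: Z = R = 397 Ω
  R2: Z = R = 1150 Ω
  L: Z = jωL = j·280.2·0.00232 = 0 + j0.6501 Ω
Step 3 — Parallel branch: R2 || L = 1/(1/R2 + 1/L) = 0.0003675 + j0.6501 Ω.
Step 4 — Series with R1: Z_total = R1 + (R2 || L) = 397 + j0.6501 Ω = 397∠0.1° Ω.
Step 5 — Power factor: PF = cos(φ) = Re(Z)/|Z| = 397/397 = 1.
Step 6 — Type: Im(Z) = 0.6501 ⇒ lagging (phase φ = 0.1°).

PF = 1 (lagging, φ = 0.1°)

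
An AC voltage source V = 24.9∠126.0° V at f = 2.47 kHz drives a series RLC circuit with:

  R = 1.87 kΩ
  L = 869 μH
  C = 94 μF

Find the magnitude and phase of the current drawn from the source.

Step 1 — Angular frequency: ω = 2π·f = 2π·2470 = 1.552e+04 rad/s.
Step 2 — Component impedances:
  R: Z = R = 1870 Ω
  L: Z = jωL = j·1.552e+04·0.000869 = 0 + j13.49 Ω
  C: Z = 1/(jωC) = -j/(ω·C) = 0 - j0.6855 Ω
Step 3 — Series combination: Z_total = R + L + C = 1870 + j12.8 Ω = 1870∠0.4° Ω.
Step 4 — Source phasor: V = 24.9∠126.0° V = -14.64 + j20.14 V.
Step 5 — Ohm's law: I = V / Z_total = (-14.64 + j20.14) / (1870 + j12.8) = -0.007753 + j0.01083 A.
Step 6 — Convert to polar: |I| = 0.01332 A, ∠I = 125.6°.

I = 0.01332∠125.6° A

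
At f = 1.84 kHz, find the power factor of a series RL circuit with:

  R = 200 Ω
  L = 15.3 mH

Step 1 — Angular frequency: ω = 2π·f = 2π·1840 = 1.156e+04 rad/s.
Step 2 — Component impedances:
  R: Z = R = 200 Ω
  L: Z = jωL = j·1.156e+04·0.0153 = 0 + j176.9 Ω
Step 3 — Series combination: Z_total = R + L = 200 + j176.9 Ω = 267∠41.5° Ω.
Step 4 — Power factor: PF = cos(φ) = Re(Z)/|Z| = 200/267 = 0.7491.
Step 5 — Type: Im(Z) = 176.9 ⇒ lagging (phase φ = 41.5°).

PF = 0.7491 (lagging, φ = 41.5°)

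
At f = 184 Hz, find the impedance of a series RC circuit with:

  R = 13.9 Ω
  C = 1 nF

Step 1 — Angular frequency: ω = 2π·f = 2π·184 = 1156 rad/s.
Step 2 — Component impedances:
  R: Z = R = 13.9 Ω
  C: Z = 1/(jωC) = -j/(ω·C) = 0 - j8.65e+05 Ω
Step 3 — Series combination: Z_total = R + C = 13.9 - j8.65e+05 Ω = 8.65e+05∠-90.0° Ω.

Z = 13.9 - j8.65e+05 Ω = 8.65e+05∠-90.0° Ω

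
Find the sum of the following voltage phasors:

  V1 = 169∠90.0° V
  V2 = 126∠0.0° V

Step 1 — Convert each phasor to rectangular form:
  V1 = 169·(cos(90.0°) + j·sin(90.0°)) = 0 + j169 V
  V2 = 126·(cos(0.0°) + j·sin(0.0°)) = 126 V
Step 2 — Sum components: V_total = 126 + j169 V.
Step 3 — Convert to polar: |V_total| = 210.8 V, ∠V_total = 53.3°.

V_total = 210.8∠53.3° V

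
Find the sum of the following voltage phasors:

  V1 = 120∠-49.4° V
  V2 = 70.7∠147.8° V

Step 1 — Convert each phasor to rectangular form:
  V1 = 120·(cos(-49.4°) + j·sin(-49.4°)) = 78.09 - j91.11 V
  V2 = 70.7·(cos(147.8°) + j·sin(147.8°)) = -59.83 + j37.67 V
Step 2 — Sum components: V_total = 18.27 - j53.44 V.
Step 3 — Convert to polar: |V_total| = 56.47 V, ∠V_total = -71.1°.

V_total = 56.47∠-71.1° V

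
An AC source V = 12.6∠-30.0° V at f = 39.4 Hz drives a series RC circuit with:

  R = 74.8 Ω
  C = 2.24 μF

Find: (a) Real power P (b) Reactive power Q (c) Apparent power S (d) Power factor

Step 1 — Angular frequency: ω = 2π·f = 2π·39.4 = 247.6 rad/s.
Step 2 — Component impedances:
  R: Z = R = 74.8 Ω
  C: Z = 1/(jωC) = -j/(ω·C) = 0 - j1803 Ω
Step 3 — Series combination: Z_total = R + C = 74.8 - j1803 Ω = 1805∠-87.6° Ω.
Step 4 — Source phasor: V = 12.6∠-30.0° V = 10.91 - j6.3 V.
Step 5 — Current: I = V / Z = 0.003738 + j0.005896 A = 0.006981∠57.6° A.
Step 6 — Complex power: S = V·I* = 0.003645 - j0.08789 VA.
Step 7 — Real power: P = Re(S) = 0.003645 W.
Step 8 — Reactive power: Q = Im(S) = -0.08789 VAR.
Step 9 — Apparent power: |S| = 0.08796 VA.
Step 10 — Power factor: PF = P/|S| = 0.04144 (leading).

(a) P = 0.003645 W  (b) Q = -0.08789 VAR  (c) S = 0.08796 VA  (d) PF = 0.04144 (leading)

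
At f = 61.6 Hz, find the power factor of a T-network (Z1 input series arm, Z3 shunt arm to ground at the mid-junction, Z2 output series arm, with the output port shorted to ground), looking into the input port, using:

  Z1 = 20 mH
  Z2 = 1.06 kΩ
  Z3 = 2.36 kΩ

Step 1 — Angular frequency: ω = 2π·f = 2π·61.6 = 387 rad/s.
Step 2 — Component impedances:
  Z1: Z = jωL = j·387·0.02 = 0 + j7.741 Ω
  Z2: Z = R = 1060 Ω
  Z3: Z = R = 2360 Ω
Step 3 — With the output port shorted to ground, the output series arm Z2 runs from the junction to ground; the shunt arm Z3 also runs from the junction to ground. They appear in parallel: Z3 || Z2 = 731.5 Ω.
Step 4 — Series with input arm Z1: Z_in = Z1 + (Z3 || Z2) = 731.5 + j7.741 Ω = 731.5∠0.6° Ω.
Step 5 — Power factor: PF = cos(φ) = Re(Z)/|Z| = 731.46/731.5 = 0.9999.
Step 6 — Type: Im(Z) = 7.741 ⇒ lagging (phase φ = 0.6°).

PF = 0.9999 (lagging, φ = 0.6°)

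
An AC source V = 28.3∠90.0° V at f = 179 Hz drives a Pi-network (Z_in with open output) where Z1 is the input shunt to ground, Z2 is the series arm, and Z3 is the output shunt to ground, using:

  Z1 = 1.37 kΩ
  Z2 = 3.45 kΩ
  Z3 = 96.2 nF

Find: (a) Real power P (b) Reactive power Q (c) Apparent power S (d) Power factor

Step 1 — Angular frequency: ω = 2π·f = 2π·179 = 1125 rad/s.
Step 2 — Component impedances:
  Z1: Z = R = 1370 Ω
  Z2: Z = R = 3450 Ω
  Z3: Z = 1/(jωC) = -j/(ω·C) = 0 - j9243 Ω
Step 3 — With open output, the series arm Z2 and the output shunt Z3 appear in series to ground: Z2 + Z3 = 3450 - j9243 Ω.
Step 4 — Parallel with input shunt Z1: Z_in = Z1 || (Z2 + Z3) = 1287 - j159.7 Ω = 1297∠-7.1° Ω.
Step 5 — Source phasor: V = 28.3∠90.0° V = 0 + j28.3 V.
Step 6 — Current: I = V / Z = -0.002687 + j0.02166 A = 0.02183∠97.1° A.
Step 7 — Complex power: S = V·I* = 0.613 - j0.07606 VA.
Step 8 — Real power: P = Re(S) = 0.613 W.
Step 9 — Reactive power: Q = Im(S) = -0.07606 VAR.
Step 10 — Apparent power: |S| = 0.6177 VA.
Step 11 — Power factor: PF = P/|S| = 0.9924 (leading).

(a) P = 0.613 W  (b) Q = -0.07606 VAR  (c) S = 0.6177 VA  (d) PF = 0.9924 (leading)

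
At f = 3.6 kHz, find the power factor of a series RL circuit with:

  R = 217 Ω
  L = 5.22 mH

Step 1 — Angular frequency: ω = 2π·f = 2π·3600 = 2.262e+04 rad/s.
Step 2 — Component impedances:
  R: Z = R = 217 Ω
  L: Z = jωL = j·2.262e+04·0.00522 = 0 + j118.1 Ω
Step 3 — Series combination: Z_total = R + L = 217 + j118.1 Ω = 247∠28.6° Ω.
Step 4 — Power factor: PF = cos(φ) = Re(Z)/|Z| = 217/247.04 = 0.8784.
Step 5 — Type: Im(Z) = 118.1 ⇒ lagging (phase φ = 28.6°).

PF = 0.8784 (lagging, φ = 28.6°)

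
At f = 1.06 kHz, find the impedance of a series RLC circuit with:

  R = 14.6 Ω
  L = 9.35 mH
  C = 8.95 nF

Step 1 — Angular frequency: ω = 2π·f = 2π·1060 = 6660 rad/s.
Step 2 — Component impedances:
  R: Z = R = 14.6 Ω
  L: Z = jωL = j·6660·0.00935 = 0 + j62.27 Ω
  C: Z = 1/(jωC) = -j/(ω·C) = 0 - j1.678e+04 Ω
Step 3 — Series combination: Z_total = R + L + C = 14.6 - j1.671e+04 Ω = 1.671e+04∠-89.9° Ω.

Z = 14.6 - j1.671e+04 Ω = 1.671e+04∠-89.9° Ω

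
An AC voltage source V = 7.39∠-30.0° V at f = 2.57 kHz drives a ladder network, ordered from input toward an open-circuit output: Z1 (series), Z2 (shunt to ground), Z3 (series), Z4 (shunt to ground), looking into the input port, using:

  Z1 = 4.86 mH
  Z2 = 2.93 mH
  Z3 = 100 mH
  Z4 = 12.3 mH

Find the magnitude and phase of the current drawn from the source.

Step 1 — Angular frequency: ω = 2π·f = 2π·2570 = 1.615e+04 rad/s.
Step 2 — Component impedances:
  Z1: Z = jωL = j·1.615e+04·0.00486 = 0 + j78.48 Ω
  Z2: Z = jωL = j·1.615e+04·0.00293 = 0 + j47.31 Ω
  Z3: Z = jωL = j·1.615e+04·0.1 = 0 + j1615 Ω
  Z4: Z = jωL = j·1.615e+04·0.0123 = 0 + j198.6 Ω
Step 3 — Ladder network (open output): work backward from the far end, alternating series and parallel combinations. Z_in = 0 + j124.6 Ω = 124.6∠90.0° Ω.
Step 4 — Source phasor: V = 7.39∠-30.0° V = 6.4 - j3.695 V.
Step 5 — Ohm's law: I = V / Z_total = (6.4 - j3.695) / (0 + j124.6) = -0.02966 - j0.05137 A.
Step 6 — Convert to polar: |I| = 0.05932 A, ∠I = -120.0°.

I = 0.05932∠-120.0° A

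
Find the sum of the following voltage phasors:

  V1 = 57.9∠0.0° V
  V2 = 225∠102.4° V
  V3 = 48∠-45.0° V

Step 1 — Convert each phasor to rectangular form:
  V1 = 57.9·(cos(0.0°) + j·sin(0.0°)) = 57.9 V
  V2 = 225·(cos(102.4°) + j·sin(102.4°)) = -48.32 + j219.8 V
  V3 = 48·(cos(-45.0°) + j·sin(-45.0°)) = 33.94 - j33.94 V
Step 2 — Sum components: V_total = 43.53 + j185.8 V.
Step 3 — Convert to polar: |V_total| = 190.8 V, ∠V_total = 76.8°.

V_total = 190.8∠76.8° V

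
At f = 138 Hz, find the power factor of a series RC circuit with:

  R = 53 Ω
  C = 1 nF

Step 1 — Angular frequency: ω = 2π·f = 2π·138 = 867.1 rad/s.
Step 2 — Component impedances:
  R: Z = R = 53 Ω
  C: Z = 1/(jωC) = -j/(ω·C) = 0 - j1.153e+06 Ω
Step 3 — Series combination: Z_total = R + C = 53 - j1.153e+06 Ω = 1.153e+06∠-90.0° Ω.
Step 4 — Power factor: PF = cos(φ) = Re(Z)/|Z| = 53/1.1533e+06 = 4.596e-05.
Step 5 — Type: Im(Z) = -1.153e+06 ⇒ leading (phase φ = -90.0°).

PF = 4.596e-05 (leading, φ = -90.0°)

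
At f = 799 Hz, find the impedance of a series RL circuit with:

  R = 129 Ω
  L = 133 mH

Step 1 — Angular frequency: ω = 2π·f = 2π·799 = 5020 rad/s.
Step 2 — Component impedances:
  R: Z = R = 129 Ω
  L: Z = jωL = j·5020·0.133 = 0 + j667.7 Ω
Step 3 — Series combination: Z_total = R + L = 129 + j667.7 Ω = 680∠79.1° Ω.

Z = 129 + j667.7 Ω = 680∠79.1° Ω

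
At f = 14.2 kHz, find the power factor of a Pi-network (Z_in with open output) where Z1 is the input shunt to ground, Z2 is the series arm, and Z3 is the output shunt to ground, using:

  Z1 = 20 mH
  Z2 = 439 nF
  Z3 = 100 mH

Step 1 — Angular frequency: ω = 2π·f = 2π·1.42e+04 = 8.922e+04 rad/s.
Step 2 — Component impedances:
  Z1: Z = jωL = j·8.922e+04·0.02 = 0 + j1784 Ω
  Z2: Z = 1/(jωC) = -j/(ω·C) = 0 - j25.53 Ω
  Z3: Z = jωL = j·8.922e+04·0.1 = 0 + j8922 Ω
Step 3 — With open output, the series arm Z2 and the output shunt Z3 appear in series to ground: Z2 + Z3 = 0 + j8897 Ω.
Step 4 — Parallel with input shunt Z1: Z_in = Z1 || (Z2 + Z3) = 0 + j1486 Ω = 1486∠90.0° Ω.
Step 5 — Power factor: PF = cos(φ) = Re(Z)/|Z| = -0/1486 = -0.
Step 6 — Type: Im(Z) = 1486 ⇒ lagging (phase φ = 90.0°).

PF = -0 (lagging, φ = 90.0°)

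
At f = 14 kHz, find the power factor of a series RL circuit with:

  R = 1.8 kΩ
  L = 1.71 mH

Step 1 — Angular frequency: ω = 2π·f = 2π·1.4e+04 = 8.796e+04 rad/s.
Step 2 — Component impedances:
  R: Z = R = 1800 Ω
  L: Z = jωL = j·8.796e+04·0.00171 = 0 + j150.4 Ω
Step 3 — Series combination: Z_total = R + L = 1800 + j150.4 Ω = 1806∠4.8° Ω.
Step 4 — Power factor: PF = cos(φ) = Re(Z)/|Z| = 1800/1806.3 = 0.9965.
Step 5 — Type: Im(Z) = 150.4 ⇒ lagging (phase φ = 4.8°).

PF = 0.9965 (lagging, φ = 4.8°)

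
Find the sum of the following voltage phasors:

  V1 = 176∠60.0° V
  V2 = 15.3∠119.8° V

Step 1 — Convert each phasor to rectangular form:
  V1 = 176·(cos(60.0°) + j·sin(60.0°)) = 88 + j152.4 V
  V2 = 15.3·(cos(119.8°) + j·sin(119.8°)) = -7.604 + j13.28 V
Step 2 — Sum components: V_total = 80.4 + j165.7 V.
Step 3 — Convert to polar: |V_total| = 184.2 V, ∠V_total = 64.1°.

V_total = 184.2∠64.1° V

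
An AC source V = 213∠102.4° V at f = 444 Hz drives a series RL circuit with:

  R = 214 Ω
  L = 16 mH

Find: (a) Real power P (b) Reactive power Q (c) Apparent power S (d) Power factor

Step 1 — Angular frequency: ω = 2π·f = 2π·444 = 2790 rad/s.
Step 2 — Component impedances:
  R: Z = R = 214 Ω
  L: Z = jωL = j·2790·0.016 = 0 + j44.64 Ω
Step 3 — Series combination: Z_total = R + L = 214 + j44.64 Ω = 218.6∠11.8° Ω.
Step 4 — Source phasor: V = 213∠102.4° V = -45.74 + j208 V.
Step 5 — Current: I = V / Z = -0.01051 + j0.9743 A = 0.9744∠90.6° A.
Step 6 — Complex power: S = V·I* = 203.2 + j42.38 VA.
Step 7 — Real power: P = Re(S) = 203.2 W.
Step 8 — Reactive power: Q = Im(S) = 42.38 VAR.
Step 9 — Apparent power: |S| = 207.5 VA.
Step 10 — Power factor: PF = P/|S| = 0.9789 (lagging).

(a) P = 203.2 W  (b) Q = 42.38 VAR  (c) S = 207.5 VA  (d) PF = 0.9789 (lagging)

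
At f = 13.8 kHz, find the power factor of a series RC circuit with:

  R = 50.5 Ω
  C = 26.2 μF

Step 1 — Angular frequency: ω = 2π·f = 2π·1.38e+04 = 8.671e+04 rad/s.
Step 2 — Component impedances:
  R: Z = R = 50.5 Ω
  C: Z = 1/(jωC) = -j/(ω·C) = 0 - j0.4402 Ω
Step 3 — Series combination: Z_total = R + C = 50.5 - j0.4402 Ω = 50.5∠-0.5° Ω.
Step 4 — Power factor: PF = cos(φ) = Re(Z)/|Z| = 50.5/50.5 = 1.
Step 5 — Type: Im(Z) = -0.4402 ⇒ leading (phase φ = -0.5°).

PF = 1 (leading, φ = -0.5°)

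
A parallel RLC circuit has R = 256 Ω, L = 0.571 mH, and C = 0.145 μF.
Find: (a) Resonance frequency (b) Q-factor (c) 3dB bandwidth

Step 1 — Resonance: ω₀ = 1/√(LC) = 1/√(0.000571·1.45e-07) = 1.099e+05 rad/s.
Step 2 — f₀ = ω₀/(2π) = 1.749e+04 Hz.
Step 3 — Parallel Q: Q = R/(ω₀L) = 256/(1.099e+05·0.000571) = 4.079.
Step 4 — Bandwidth: Δω = ω₀/Q = 2.694e+04 rad/s; BW = Δω/(2π) = 4288 Hz.

(a) f₀ = 1.749e+04 Hz  (b) Q = 4.079  (c) BW = 4288 Hz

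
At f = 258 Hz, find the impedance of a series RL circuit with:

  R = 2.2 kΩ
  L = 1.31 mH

Step 1 — Angular frequency: ω = 2π·f = 2π·258 = 1621 rad/s.
Step 2 — Component impedances:
  R: Z = R = 2200 Ω
  L: Z = jωL = j·1621·0.00131 = 0 + j2.124 Ω
Step 3 — Series combination: Z_total = R + L = 2200 + j2.124 Ω = 2200∠0.1° Ω.

Z = 2200 + j2.124 Ω = 2200∠0.1° Ω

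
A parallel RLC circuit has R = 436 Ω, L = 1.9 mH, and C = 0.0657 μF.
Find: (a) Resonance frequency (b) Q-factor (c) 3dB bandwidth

Step 1 — Resonance: ω₀ = 1/√(LC) = 1/√(0.0019·6.57e-08) = 8.95e+04 rad/s.
Step 2 — f₀ = ω₀/(2π) = 1.424e+04 Hz.
Step 3 — Parallel Q: Q = R/(ω₀L) = 436/(8.95e+04·0.0019) = 2.564.
Step 4 — Bandwidth: Δω = ω₀/Q = 3.491e+04 rad/s; BW = Δω/(2π) = 5556 Hz.

(a) f₀ = 1.424e+04 Hz  (b) Q = 2.564  (c) BW = 5556 Hz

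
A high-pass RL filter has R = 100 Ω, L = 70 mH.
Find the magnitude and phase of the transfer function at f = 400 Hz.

Step 1 — Angular frequency: ω = 2π·400 = 2513 rad/s.
Step 2 — Transfer function: H(jω) = jωL/(R + jωL).
Step 3 — Numerator jωL = j·175.9; denominator R + jωL = 100 + j175.9.
Step 4 — H = 0.7558 + j0.4296.
Step 5 — Magnitude: |H| = 0.8694 (-1.2 dB); phase: φ = 29.6°.

|H| = 0.8694 (-1.2 dB), φ = 29.6°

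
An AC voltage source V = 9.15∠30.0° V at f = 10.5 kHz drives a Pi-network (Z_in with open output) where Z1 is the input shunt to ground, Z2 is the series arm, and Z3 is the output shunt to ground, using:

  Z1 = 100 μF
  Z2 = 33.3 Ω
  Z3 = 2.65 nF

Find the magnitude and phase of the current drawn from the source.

Step 1 — Angular frequency: ω = 2π·f = 2π·1.05e+04 = 6.597e+04 rad/s.
Step 2 — Component impedances:
  Z1: Z = 1/(jωC) = -j/(ω·C) = 0 - j0.1516 Ω
  Z2: Z = R = 33.3 Ω
  Z3: Z = 1/(jωC) = -j/(ω·C) = 0 - j5720 Ω
Step 3 — With open output, the series arm Z2 and the output shunt Z3 appear in series to ground: Z2 + Z3 = 33.3 - j5720 Ω.
Step 4 — Parallel with input shunt Z1: Z_in = Z1 || (Z2 + Z3) = 2.338e-08 - j0.1516 Ω = 0.1516∠-90.0° Ω.
Step 5 — Source phasor: V = 9.15∠30.0° V = 7.924 + j4.575 V.
Step 6 — Ohm's law: I = V / Z_total = (7.924 + j4.575) / (2.338e-08 - j0.1516) = -30.18 + j52.28 A.
Step 7 — Convert to polar: |I| = 60.37 A, ∠I = 120.0°.

I = 60.37∠120.0° A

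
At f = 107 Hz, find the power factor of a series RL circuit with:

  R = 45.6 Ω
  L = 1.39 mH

Step 1 — Angular frequency: ω = 2π·f = 2π·107 = 672.3 rad/s.
Step 2 — Component impedances:
  R: Z = R = 45.6 Ω
  L: Z = jωL = j·672.3·0.00139 = 0 + j0.9345 Ω
Step 3 — Series combination: Z_total = R + L = 45.6 + j0.9345 Ω = 45.61∠1.2° Ω.
Step 4 — Power factor: PF = cos(φ) = Re(Z)/|Z| = 45.6/45.61 = 0.9998.
Step 5 — Type: Im(Z) = 0.9345 ⇒ lagging (phase φ = 1.2°).

PF = 0.9998 (lagging, φ = 1.2°)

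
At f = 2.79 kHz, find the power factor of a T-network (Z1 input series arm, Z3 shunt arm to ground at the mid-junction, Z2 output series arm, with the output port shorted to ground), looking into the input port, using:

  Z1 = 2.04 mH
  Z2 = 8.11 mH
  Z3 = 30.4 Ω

Step 1 — Angular frequency: ω = 2π·f = 2π·2790 = 1.753e+04 rad/s.
Step 2 — Component impedances:
  Z1: Z = jωL = j·1.753e+04·0.00204 = 0 + j35.76 Ω
  Z2: Z = jωL = j·1.753e+04·0.00811 = 0 + j142.2 Ω
  Z3: Z = R = 30.4 Ω
Step 3 — With the output port shorted to ground, the output series arm Z2 runs from the junction to ground; the shunt arm Z3 also runs from the junction to ground. They appear in parallel: Z3 || Z2 = 29.07 + j6.216 Ω.
Step 4 — Series with input arm Z1: Z_in = Z1 + (Z3 || Z2) = 29.07 + j41.98 Ω = 51.06∠55.3° Ω.
Step 5 — Power factor: PF = cos(φ) = Re(Z)/|Z| = 29.07/51.06 = 0.5693.
Step 6 — Type: Im(Z) = 41.98 ⇒ lagging (phase φ = 55.3°).

PF = 0.5693 (lagging, φ = 55.3°)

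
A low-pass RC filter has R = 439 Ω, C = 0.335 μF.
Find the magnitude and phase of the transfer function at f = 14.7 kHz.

Step 1 — Angular frequency: ω = 2π·1.47e+04 = 9.236e+04 rad/s.
Step 2 — Transfer function: H(jω) = 1/(1 + jωRC).
Step 3 — Denominator: 1 + jωRC = 1 + j·9.236e+04·439·3.35e-07 = 1 + j13.58.
Step 4 — H = 0.005391 - j0.07322.
Step 5 — Magnitude: |H| = 0.07342 (-22.7 dB); phase: φ = -85.8°.

|H| = 0.07342 (-22.7 dB), φ = -85.8°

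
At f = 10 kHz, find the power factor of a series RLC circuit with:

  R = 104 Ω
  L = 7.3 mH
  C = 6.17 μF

Step 1 — Angular frequency: ω = 2π·f = 2π·1e+04 = 6.283e+04 rad/s.
Step 2 — Component impedances:
  R: Z = R = 104 Ω
  L: Z = jωL = j·6.283e+04·0.0073 = 0 + j458.7 Ω
  C: Z = 1/(jωC) = -j/(ω·C) = 0 - j2.579 Ω
Step 3 — Series combination: Z_total = R + L + C = 104 + j456.1 Ω = 467.8∠77.2° Ω.
Step 4 — Power factor: PF = cos(φ) = Re(Z)/|Z| = 104/467.8 = 0.2223.
Step 5 — Type: Im(Z) = 456.1 ⇒ lagging (phase φ = 77.2°).

PF = 0.2223 (lagging, φ = 77.2°)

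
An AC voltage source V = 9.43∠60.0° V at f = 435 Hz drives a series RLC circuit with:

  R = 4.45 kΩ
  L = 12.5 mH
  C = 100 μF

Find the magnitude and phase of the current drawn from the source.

Step 1 — Angular frequency: ω = 2π·f = 2π·435 = 2733 rad/s.
Step 2 — Component impedances:
  R: Z = R = 4450 Ω
  L: Z = jωL = j·2733·0.0125 = 0 + j34.16 Ω
  C: Z = 1/(jωC) = -j/(ω·C) = 0 - j3.659 Ω
Step 3 — Series combination: Z_total = R + L + C = 4450 + j30.51 Ω = 4450∠0.4° Ω.
Step 4 — Source phasor: V = 9.43∠60.0° V = 4.715 + j8.167 V.
Step 5 — Ohm's law: I = V / Z_total = (4.715 + j8.167) / (4450 + j30.51) = 0.001072 + j0.001828 A.
Step 6 — Convert to polar: |I| = 0.002119 A, ∠I = 59.6°.

I = 0.002119∠59.6° A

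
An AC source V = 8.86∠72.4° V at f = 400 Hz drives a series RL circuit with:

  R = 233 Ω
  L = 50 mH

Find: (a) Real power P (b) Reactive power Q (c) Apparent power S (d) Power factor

Step 1 — Angular frequency: ω = 2π·f = 2π·400 = 2513 rad/s.
Step 2 — Component impedances:
  R: Z = R = 233 Ω
  L: Z = jωL = j·2513·0.05 = 0 + j125.7 Ω
Step 3 — Series combination: Z_total = R + L = 233 + j125.7 Ω = 264.7∠28.3° Ω.
Step 4 — Source phasor: V = 8.86∠72.4° V = 2.679 + j8.445 V.
Step 5 — Current: I = V / Z = 0.02405 + j0.02327 A = 0.03347∠44.1° A.
Step 6 — Complex power: S = V·I* = 0.261 + j0.1408 VA.
Step 7 — Real power: P = Re(S) = 0.261 W.
Step 8 — Reactive power: Q = Im(S) = 0.1408 VAR.
Step 9 — Apparent power: |S| = 0.2965 VA.
Step 10 — Power factor: PF = P/|S| = 0.8802 (lagging).

(a) P = 0.261 W  (b) Q = 0.1408 VAR  (c) S = 0.2965 VA  (d) PF = 0.8802 (lagging)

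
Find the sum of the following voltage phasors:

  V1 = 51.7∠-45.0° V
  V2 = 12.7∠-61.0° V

Step 1 — Convert each phasor to rectangular form:
  V1 = 51.7·(cos(-45.0°) + j·sin(-45.0°)) = 36.56 - j36.56 V
  V2 = 12.7·(cos(-61.0°) + j·sin(-61.0°)) = 6.157 - j11.11 V
Step 2 — Sum components: V_total = 42.71 - j47.67 V.
Step 3 — Convert to polar: |V_total| = 64 V, ∠V_total = -48.1°.

V_total = 64∠-48.1° V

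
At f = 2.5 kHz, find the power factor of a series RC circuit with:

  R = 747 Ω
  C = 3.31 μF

Step 1 — Angular frequency: ω = 2π·f = 2π·2500 = 1.571e+04 rad/s.
Step 2 — Component impedances:
  R: Z = R = 747 Ω
  C: Z = 1/(jωC) = -j/(ω·C) = 0 - j19.23 Ω
Step 3 — Series combination: Z_total = R + C = 747 - j19.23 Ω = 747.2∠-1.5° Ω.
Step 4 — Power factor: PF = cos(φ) = Re(Z)/|Z| = 747/747.2 = 0.9997.
Step 5 — Type: Im(Z) = -19.23 ⇒ leading (phase φ = -1.5°).

PF = 0.9997 (leading, φ = -1.5°)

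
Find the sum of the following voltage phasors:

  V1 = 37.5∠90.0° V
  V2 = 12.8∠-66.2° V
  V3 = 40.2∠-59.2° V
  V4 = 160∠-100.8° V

Step 1 — Convert each phasor to rectangular form:
  V1 = 37.5·(cos(90.0°) + j·sin(90.0°)) = 0 + j37.5 V
  V2 = 12.8·(cos(-66.2°) + j·sin(-66.2°)) = 5.165 - j11.71 V
  V3 = 40.2·(cos(-59.2°) + j·sin(-59.2°)) = 20.58 - j34.53 V
  V4 = 160·(cos(-100.8°) + j·sin(-100.8°)) = -29.98 - j157.2 V
Step 2 — Sum components: V_total = -4.232 - j165.9 V.
Step 3 — Convert to polar: |V_total| = 166 V, ∠V_total = -91.5°.

V_total = 166∠-91.5° V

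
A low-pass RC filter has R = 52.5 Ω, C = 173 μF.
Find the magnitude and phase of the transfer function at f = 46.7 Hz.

Step 1 — Angular frequency: ω = 2π·46.7 = 293.4 rad/s.
Step 2 — Transfer function: H(jω) = 1/(1 + jωRC).
Step 3 — Denominator: 1 + jωRC = 1 + j·293.4·52.5·0.000173 = 1 + j2.665.
Step 4 — H = 0.1234 - j0.3289.
Step 5 — Magnitude: |H| = 0.3513 (-9.1 dB); phase: φ = -69.4°.

|H| = 0.3513 (-9.1 dB), φ = -69.4°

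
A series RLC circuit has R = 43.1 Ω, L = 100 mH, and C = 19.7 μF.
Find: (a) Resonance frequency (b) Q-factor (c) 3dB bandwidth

Step 1 — Resonance: ω₀ = 1/√(LC) = 1/√(0.1·1.97e-05) = 712.5 rad/s.
Step 2 — f₀ = ω₀/(2π) = 113.4 Hz.
Step 3 — Series Q: Q = ω₀L/R = 712.5·0.1/43.1 = 1.653.
Step 4 — Bandwidth: Δω = ω₀/Q = 431 rad/s; BW = Δω/(2π) = 68.6 Hz.

(a) f₀ = 113.4 Hz  (b) Q = 1.653  (c) BW = 68.6 Hz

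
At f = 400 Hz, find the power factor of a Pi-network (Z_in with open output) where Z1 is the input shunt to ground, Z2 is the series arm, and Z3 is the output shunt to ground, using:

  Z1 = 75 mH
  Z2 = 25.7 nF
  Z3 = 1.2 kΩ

Step 1 — Angular frequency: ω = 2π·f = 2π·400 = 2513 rad/s.
Step 2 — Component impedances:
  Z1: Z = jωL = j·2513·0.075 = 0 + j188.5 Ω
  Z2: Z = 1/(jωC) = -j/(ω·C) = 0 - j1.548e+04 Ω
  Z3: Z = R = 1200 Ω
Step 3 — With open output, the series arm Z2 and the output shunt Z3 appear in series to ground: Z2 + Z3 = 1200 - j1.548e+04 Ω.
Step 4 — Parallel with input shunt Z1: Z_in = Z1 || (Z2 + Z3) = 0.1812 + j190.8 Ω = 190.8∠89.9° Ω.
Step 5 — Power factor: PF = cos(φ) = Re(Z)/|Z| = 0.181177/190.805 = 0.0009495.
Step 6 — Type: Im(Z) = 190.8 ⇒ lagging (phase φ = 89.9°).

PF = 0.0009495 (lagging, φ = 89.9°)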